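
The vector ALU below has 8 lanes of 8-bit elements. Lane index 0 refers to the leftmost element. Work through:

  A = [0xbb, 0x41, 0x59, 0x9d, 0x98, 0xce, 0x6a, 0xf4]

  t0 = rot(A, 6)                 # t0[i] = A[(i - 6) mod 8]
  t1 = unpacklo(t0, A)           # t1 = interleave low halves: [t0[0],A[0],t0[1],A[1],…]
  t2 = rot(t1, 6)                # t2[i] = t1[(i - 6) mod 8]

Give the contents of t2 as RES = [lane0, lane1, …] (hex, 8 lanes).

RES = [ 0x9d  0x41  0x98  0x59  0xce  0x9d  0x59  0xbb ]

t0 = [0x59, 0x9d, 0x98, 0xce, 0x6a, 0xf4, 0xbb, 0x41]
t1 = [0x59, 0xbb, 0x9d, 0x41, 0x98, 0x59, 0xce, 0x9d]
t2 = [0x9d, 0x41, 0x98, 0x59, 0xce, 0x9d, 0x59, 0xbb]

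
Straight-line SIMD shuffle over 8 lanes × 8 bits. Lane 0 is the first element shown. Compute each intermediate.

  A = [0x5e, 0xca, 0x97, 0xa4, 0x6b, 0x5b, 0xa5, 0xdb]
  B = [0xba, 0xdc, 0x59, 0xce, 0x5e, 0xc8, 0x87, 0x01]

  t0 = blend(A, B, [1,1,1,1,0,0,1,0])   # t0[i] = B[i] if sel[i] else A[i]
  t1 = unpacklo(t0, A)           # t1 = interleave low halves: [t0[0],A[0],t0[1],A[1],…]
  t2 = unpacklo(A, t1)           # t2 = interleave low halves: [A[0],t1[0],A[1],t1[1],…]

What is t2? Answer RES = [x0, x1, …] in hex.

RES = [0x5e, 0xba, 0xca, 0x5e, 0x97, 0xdc, 0xa4, 0xca]

→ t0 |ba|dc|59|ce|6b|5b|87|db|
→ t1 |ba|5e|dc|ca|59|97|ce|a4|
→ t2 |5e|ba|ca|5e|97|dc|a4|ca|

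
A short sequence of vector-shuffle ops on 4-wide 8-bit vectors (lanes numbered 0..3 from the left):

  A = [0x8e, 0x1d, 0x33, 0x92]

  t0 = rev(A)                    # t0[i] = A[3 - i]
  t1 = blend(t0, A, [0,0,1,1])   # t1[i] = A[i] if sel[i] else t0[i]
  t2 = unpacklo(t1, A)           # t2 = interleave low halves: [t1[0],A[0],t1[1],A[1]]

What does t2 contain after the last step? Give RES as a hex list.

RES = [ 0x92  0x8e  0x33  0x1d ]

t0 = [0x92, 0x33, 0x1d, 0x8e]
t1 = [0x92, 0x33, 0x33, 0x92]
t2 = [0x92, 0x8e, 0x33, 0x1d]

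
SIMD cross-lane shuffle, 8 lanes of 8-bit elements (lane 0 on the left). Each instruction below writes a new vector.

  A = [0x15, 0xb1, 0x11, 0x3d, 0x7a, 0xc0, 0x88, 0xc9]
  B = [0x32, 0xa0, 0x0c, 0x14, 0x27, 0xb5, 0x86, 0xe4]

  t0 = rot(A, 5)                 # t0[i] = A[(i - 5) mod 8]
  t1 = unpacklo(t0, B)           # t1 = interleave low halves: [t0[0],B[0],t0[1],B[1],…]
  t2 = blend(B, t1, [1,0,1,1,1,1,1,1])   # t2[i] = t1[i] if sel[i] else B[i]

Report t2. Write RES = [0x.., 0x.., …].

RES = [0x3d, 0xa0, 0x7a, 0xa0, 0xc0, 0x0c, 0x88, 0x14]

  t0: 3d 7a c0 88 c9 15 b1 11
  t1: 3d 32 7a a0 c0 0c 88 14
  t2: 3d a0 7a a0 c0 0c 88 14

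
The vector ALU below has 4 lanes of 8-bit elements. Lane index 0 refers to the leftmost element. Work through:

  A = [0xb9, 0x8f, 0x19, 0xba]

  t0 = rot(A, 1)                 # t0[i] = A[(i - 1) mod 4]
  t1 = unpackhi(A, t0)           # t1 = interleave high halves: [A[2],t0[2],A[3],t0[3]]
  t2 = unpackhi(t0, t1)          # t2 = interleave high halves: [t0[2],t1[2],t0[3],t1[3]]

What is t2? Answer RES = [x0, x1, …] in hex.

RES = [0x8f, 0xba, 0x19, 0x19]

  t0: ba b9 8f 19
  t1: 19 8f ba 19
  t2: 8f ba 19 19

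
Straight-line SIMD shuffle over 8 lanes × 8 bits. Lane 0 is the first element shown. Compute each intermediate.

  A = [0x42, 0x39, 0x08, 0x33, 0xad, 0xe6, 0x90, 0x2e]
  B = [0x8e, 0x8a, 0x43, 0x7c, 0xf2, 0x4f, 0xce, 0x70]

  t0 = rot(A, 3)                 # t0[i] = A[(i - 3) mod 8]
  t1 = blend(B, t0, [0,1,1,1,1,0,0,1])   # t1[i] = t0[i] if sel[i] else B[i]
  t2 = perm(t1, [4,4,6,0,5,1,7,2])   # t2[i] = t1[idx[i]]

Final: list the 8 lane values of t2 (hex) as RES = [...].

  t0: e6 90 2e 42 39 08 33 ad
  t1: 8e 90 2e 42 39 4f ce ad
  t2: 39 39 ce 8e 4f 90 ad 2e

RES = [0x39, 0x39, 0xce, 0x8e, 0x4f, 0x90, 0xad, 0x2e]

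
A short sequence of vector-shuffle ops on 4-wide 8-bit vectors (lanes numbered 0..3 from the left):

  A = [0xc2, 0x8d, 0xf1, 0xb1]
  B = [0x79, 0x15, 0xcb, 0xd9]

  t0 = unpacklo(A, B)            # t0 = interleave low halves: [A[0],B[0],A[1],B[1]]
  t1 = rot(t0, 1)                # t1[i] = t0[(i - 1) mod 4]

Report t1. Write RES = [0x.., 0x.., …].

RES = [ 0x15  0xc2  0x79  0x8d ]

→ t0 |c2|79|8d|15|
→ t1 |15|c2|79|8d|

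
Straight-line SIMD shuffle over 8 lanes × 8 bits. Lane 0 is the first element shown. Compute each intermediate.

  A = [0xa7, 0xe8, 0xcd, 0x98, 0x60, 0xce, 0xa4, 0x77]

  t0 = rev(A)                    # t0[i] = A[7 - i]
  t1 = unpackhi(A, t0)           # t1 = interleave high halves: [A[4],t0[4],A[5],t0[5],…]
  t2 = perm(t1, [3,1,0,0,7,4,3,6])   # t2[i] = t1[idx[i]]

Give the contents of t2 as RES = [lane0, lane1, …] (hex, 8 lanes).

t0 = [0x77, 0xa4, 0xce, 0x60, 0x98, 0xcd, 0xe8, 0xa7]
t1 = [0x60, 0x98, 0xce, 0xcd, 0xa4, 0xe8, 0x77, 0xa7]
t2 = [0xcd, 0x98, 0x60, 0x60, 0xa7, 0xa4, 0xcd, 0x77]

RES = [ 0xcd  0x98  0x60  0x60  0xa7  0xa4  0xcd  0x77 ]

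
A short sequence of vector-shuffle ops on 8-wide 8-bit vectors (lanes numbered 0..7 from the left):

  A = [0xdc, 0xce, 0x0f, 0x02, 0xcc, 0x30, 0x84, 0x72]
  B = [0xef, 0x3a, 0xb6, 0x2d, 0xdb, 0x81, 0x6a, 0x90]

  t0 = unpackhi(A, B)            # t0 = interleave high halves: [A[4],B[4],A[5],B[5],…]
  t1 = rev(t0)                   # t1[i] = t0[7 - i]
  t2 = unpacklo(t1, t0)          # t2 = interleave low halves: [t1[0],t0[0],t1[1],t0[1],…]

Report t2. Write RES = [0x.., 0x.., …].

→ t0 |cc|db|30|81|84|6a|72|90|
→ t1 |90|72|6a|84|81|30|db|cc|
→ t2 |90|cc|72|db|6a|30|84|81|

RES = [0x90, 0xcc, 0x72, 0xdb, 0x6a, 0x30, 0x84, 0x81]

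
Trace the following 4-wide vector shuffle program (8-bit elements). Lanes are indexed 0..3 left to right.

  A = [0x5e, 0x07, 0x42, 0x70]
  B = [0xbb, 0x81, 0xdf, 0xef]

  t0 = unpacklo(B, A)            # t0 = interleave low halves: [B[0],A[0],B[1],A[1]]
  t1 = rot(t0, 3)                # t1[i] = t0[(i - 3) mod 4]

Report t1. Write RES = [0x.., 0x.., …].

  t0: bb 5e 81 07
  t1: 5e 81 07 bb

RES = [ 0x5e  0x81  0x07  0xbb ]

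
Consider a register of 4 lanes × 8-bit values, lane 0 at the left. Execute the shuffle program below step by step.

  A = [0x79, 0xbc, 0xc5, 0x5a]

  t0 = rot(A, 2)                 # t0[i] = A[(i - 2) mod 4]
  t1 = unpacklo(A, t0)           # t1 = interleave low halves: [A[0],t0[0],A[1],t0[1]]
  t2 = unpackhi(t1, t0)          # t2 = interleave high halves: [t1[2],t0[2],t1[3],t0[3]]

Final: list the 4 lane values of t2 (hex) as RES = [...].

RES = [0xbc, 0x79, 0x5a, 0xbc]

  t0: c5 5a 79 bc
  t1: 79 c5 bc 5a
  t2: bc 79 5a bc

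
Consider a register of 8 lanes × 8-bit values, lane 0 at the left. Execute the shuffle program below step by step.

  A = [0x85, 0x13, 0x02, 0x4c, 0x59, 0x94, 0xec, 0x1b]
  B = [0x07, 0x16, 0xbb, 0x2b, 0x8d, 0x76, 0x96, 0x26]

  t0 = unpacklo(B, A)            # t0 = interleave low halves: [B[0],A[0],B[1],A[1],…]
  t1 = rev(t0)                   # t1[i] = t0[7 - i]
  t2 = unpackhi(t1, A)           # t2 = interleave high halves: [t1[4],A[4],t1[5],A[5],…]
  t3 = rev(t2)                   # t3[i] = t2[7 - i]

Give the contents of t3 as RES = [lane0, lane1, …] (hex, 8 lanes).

→ t0 |07|85|16|13|bb|02|2b|4c|
→ t1 |4c|2b|02|bb|13|16|85|07|
→ t2 |13|59|16|94|85|ec|07|1b|
→ t3 |1b|07|ec|85|94|16|59|13|

RES = [0x1b, 0x07, 0xec, 0x85, 0x94, 0x16, 0x59, 0x13]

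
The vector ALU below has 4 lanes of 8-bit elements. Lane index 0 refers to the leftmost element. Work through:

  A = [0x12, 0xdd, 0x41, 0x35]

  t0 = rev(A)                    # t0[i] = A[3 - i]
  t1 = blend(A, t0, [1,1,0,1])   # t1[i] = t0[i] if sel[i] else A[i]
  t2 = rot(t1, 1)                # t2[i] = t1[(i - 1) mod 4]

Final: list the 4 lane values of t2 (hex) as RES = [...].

RES = [ 0x12  0x35  0x41  0x41 ]

→ t0 |35|41|dd|12|
→ t1 |35|41|41|12|
→ t2 |12|35|41|41|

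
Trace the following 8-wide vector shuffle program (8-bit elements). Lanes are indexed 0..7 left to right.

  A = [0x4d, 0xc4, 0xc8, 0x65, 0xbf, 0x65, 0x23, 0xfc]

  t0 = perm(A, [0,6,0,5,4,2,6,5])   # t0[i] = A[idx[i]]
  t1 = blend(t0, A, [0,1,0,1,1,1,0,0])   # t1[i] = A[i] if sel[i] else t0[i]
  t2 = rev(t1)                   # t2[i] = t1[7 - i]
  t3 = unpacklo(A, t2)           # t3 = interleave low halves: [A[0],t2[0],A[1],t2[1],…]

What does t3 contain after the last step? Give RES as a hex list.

  t0: 4d 23 4d 65 bf c8 23 65
  t1: 4d c4 4d 65 bf 65 23 65
  t2: 65 23 65 bf 65 4d c4 4d
  t3: 4d 65 c4 23 c8 65 65 bf

RES = [0x4d, 0x65, 0xc4, 0x23, 0xc8, 0x65, 0x65, 0xbf]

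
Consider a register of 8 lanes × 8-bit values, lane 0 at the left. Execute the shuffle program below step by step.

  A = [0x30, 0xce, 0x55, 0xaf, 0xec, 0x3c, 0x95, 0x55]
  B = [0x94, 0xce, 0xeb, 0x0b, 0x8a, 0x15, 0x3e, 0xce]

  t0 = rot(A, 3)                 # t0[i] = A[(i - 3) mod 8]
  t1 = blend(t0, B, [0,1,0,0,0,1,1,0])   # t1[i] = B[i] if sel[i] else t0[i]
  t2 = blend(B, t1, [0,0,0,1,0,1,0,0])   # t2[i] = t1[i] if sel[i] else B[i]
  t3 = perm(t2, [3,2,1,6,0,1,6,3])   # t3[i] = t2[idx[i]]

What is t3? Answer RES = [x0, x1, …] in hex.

RES = [0x30, 0xeb, 0xce, 0x3e, 0x94, 0xce, 0x3e, 0x30]

  t0: 3c 95 55 30 ce 55 af ec
  t1: 3c ce 55 30 ce 15 3e ec
  t2: 94 ce eb 30 8a 15 3e ce
  t3: 30 eb ce 3e 94 ce 3e 30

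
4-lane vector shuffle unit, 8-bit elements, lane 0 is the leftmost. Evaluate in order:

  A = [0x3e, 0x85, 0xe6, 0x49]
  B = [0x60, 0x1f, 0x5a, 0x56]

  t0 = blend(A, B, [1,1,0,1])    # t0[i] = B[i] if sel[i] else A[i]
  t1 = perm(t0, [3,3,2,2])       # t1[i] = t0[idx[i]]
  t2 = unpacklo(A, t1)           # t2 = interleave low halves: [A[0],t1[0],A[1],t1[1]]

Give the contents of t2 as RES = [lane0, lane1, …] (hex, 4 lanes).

RES = [0x3e, 0x56, 0x85, 0x56]

  t0: 60 1f e6 56
  t1: 56 56 e6 e6
  t2: 3e 56 85 56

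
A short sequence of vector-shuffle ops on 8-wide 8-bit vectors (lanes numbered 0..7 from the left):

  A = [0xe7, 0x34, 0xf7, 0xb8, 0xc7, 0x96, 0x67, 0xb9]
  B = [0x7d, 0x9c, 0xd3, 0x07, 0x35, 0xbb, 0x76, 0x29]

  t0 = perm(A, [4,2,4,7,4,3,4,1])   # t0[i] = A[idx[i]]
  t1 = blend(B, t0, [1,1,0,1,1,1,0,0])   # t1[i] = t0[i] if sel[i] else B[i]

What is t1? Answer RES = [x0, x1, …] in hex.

→ t0 |c7|f7|c7|b9|c7|b8|c7|34|
→ t1 |c7|f7|d3|b9|c7|b8|76|29|

RES = [0xc7, 0xf7, 0xd3, 0xb9, 0xc7, 0xb8, 0x76, 0x29]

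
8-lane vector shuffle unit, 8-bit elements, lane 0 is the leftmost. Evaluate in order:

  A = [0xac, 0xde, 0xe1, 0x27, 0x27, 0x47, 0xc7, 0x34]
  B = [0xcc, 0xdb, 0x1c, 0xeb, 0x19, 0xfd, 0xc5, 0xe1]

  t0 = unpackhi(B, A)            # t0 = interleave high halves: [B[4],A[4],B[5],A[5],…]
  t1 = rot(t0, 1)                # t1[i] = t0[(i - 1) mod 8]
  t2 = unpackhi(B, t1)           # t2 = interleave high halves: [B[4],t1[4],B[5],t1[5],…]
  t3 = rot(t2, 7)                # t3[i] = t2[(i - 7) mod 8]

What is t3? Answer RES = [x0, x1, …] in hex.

RES = [ 0x47  0xfd  0xc5  0xc5  0xc7  0xe1  0xe1  0x19 ]

  t0: 19 27 fd 47 c5 c7 e1 34
  t1: 34 19 27 fd 47 c5 c7 e1
  t2: 19 47 fd c5 c5 c7 e1 e1
  t3: 47 fd c5 c5 c7 e1 e1 19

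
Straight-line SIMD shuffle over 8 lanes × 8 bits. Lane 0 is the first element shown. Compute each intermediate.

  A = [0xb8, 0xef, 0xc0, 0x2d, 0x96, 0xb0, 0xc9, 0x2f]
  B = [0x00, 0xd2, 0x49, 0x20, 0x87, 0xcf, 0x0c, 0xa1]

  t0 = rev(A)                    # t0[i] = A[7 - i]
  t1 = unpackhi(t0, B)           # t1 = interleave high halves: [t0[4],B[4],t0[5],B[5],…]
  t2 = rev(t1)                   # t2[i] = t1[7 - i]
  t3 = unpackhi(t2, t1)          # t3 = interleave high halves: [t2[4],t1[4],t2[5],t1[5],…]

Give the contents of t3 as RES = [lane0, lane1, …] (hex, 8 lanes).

t0 = [0x2f, 0xc9, 0xb0, 0x96, 0x2d, 0xc0, 0xef, 0xb8]
t1 = [0x2d, 0x87, 0xc0, 0xcf, 0xef, 0x0c, 0xb8, 0xa1]
t2 = [0xa1, 0xb8, 0x0c, 0xef, 0xcf, 0xc0, 0x87, 0x2d]
t3 = [0xcf, 0xef, 0xc0, 0x0c, 0x87, 0xb8, 0x2d, 0xa1]

RES = [ 0xcf  0xef  0xc0  0x0c  0x87  0xb8  0x2d  0xa1 ]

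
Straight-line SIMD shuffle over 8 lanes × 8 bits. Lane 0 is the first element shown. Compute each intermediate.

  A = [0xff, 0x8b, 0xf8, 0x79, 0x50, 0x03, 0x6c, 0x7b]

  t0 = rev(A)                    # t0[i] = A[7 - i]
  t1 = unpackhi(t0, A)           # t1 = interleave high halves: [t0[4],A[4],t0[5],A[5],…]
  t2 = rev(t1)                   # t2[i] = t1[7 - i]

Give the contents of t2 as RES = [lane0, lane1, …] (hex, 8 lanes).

  t0: 7b 6c 03 50 79 f8 8b ff
  t1: 79 50 f8 03 8b 6c ff 7b
  t2: 7b ff 6c 8b 03 f8 50 79

RES = [0x7b, 0xff, 0x6c, 0x8b, 0x03, 0xf8, 0x50, 0x79]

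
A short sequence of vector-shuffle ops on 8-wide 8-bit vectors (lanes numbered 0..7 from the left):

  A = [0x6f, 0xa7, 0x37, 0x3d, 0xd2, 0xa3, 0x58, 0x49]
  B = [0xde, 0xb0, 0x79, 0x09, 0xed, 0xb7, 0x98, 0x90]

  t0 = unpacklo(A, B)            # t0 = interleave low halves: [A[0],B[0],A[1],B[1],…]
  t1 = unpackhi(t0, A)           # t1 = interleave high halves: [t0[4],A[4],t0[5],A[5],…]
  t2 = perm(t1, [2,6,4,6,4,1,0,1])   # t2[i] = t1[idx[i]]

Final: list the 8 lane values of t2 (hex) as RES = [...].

RES = [0x79, 0x09, 0x3d, 0x09, 0x3d, 0xd2, 0x37, 0xd2]

→ t0 |6f|de|a7|b0|37|79|3d|09|
→ t1 |37|d2|79|a3|3d|58|09|49|
→ t2 |79|09|3d|09|3d|d2|37|d2|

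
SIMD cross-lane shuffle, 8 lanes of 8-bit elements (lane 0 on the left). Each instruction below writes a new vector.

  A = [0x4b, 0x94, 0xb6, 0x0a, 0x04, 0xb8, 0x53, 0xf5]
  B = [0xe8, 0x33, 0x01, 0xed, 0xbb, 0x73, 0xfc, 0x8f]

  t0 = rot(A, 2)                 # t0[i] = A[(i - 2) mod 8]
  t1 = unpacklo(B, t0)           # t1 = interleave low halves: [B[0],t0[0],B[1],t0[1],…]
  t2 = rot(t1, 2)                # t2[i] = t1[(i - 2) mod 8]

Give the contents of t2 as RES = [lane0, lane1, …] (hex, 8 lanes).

→ t0 |53|f5|4b|94|b6|0a|04|b8|
→ t1 |e8|53|33|f5|01|4b|ed|94|
→ t2 |ed|94|e8|53|33|f5|01|4b|

RES = [ 0xed  0x94  0xe8  0x53  0x33  0xf5  0x01  0x4b ]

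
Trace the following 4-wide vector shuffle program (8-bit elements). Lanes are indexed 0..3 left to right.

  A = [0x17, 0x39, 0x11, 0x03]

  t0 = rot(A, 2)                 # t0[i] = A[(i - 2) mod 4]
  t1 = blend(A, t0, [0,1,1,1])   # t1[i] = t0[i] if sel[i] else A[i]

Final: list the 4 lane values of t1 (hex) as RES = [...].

RES = [0x17, 0x03, 0x17, 0x39]

→ t0 |11|03|17|39|
→ t1 |17|03|17|39|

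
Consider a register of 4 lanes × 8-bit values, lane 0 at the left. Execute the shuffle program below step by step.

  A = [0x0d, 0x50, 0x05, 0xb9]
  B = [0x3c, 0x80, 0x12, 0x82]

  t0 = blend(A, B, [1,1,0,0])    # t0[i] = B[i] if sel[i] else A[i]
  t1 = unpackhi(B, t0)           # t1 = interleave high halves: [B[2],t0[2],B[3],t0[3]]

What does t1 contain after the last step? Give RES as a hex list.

RES = [ 0x12  0x05  0x82  0xb9 ]

→ t0 |3c|80|05|b9|
→ t1 |12|05|82|b9|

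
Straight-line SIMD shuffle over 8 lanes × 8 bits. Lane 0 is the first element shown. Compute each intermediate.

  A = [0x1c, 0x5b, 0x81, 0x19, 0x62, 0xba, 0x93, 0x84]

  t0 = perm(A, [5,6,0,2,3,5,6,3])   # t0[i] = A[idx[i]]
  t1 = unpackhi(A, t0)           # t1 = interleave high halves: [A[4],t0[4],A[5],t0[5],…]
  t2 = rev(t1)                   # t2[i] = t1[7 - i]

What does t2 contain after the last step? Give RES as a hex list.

→ t0 |ba|93|1c|81|19|ba|93|19|
→ t1 |62|19|ba|ba|93|93|84|19|
→ t2 |19|84|93|93|ba|ba|19|62|

RES = [ 0x19  0x84  0x93  0x93  0xba  0xba  0x19  0x62 ]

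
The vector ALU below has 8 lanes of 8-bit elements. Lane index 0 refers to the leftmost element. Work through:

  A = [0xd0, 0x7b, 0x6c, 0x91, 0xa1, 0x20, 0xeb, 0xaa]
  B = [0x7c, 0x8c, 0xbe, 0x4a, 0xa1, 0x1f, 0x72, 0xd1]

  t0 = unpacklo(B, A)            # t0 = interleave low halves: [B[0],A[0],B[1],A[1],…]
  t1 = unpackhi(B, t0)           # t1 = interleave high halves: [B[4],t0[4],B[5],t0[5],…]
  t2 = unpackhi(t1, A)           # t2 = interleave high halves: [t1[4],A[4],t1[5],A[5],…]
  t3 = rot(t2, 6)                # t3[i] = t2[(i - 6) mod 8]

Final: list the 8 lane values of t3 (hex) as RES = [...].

t0 = [0x7c, 0xd0, 0x8c, 0x7b, 0xbe, 0x6c, 0x4a, 0x91]
t1 = [0xa1, 0xbe, 0x1f, 0x6c, 0x72, 0x4a, 0xd1, 0x91]
t2 = [0x72, 0xa1, 0x4a, 0x20, 0xd1, 0xeb, 0x91, 0xaa]
t3 = [0x4a, 0x20, 0xd1, 0xeb, 0x91, 0xaa, 0x72, 0xa1]

RES = [0x4a, 0x20, 0xd1, 0xeb, 0x91, 0xaa, 0x72, 0xa1]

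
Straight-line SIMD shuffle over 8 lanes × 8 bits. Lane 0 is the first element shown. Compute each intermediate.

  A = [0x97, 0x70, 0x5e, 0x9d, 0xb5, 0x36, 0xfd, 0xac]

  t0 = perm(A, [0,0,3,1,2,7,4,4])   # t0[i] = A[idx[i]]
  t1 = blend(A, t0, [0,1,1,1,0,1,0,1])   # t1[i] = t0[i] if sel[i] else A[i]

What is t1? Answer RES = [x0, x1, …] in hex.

→ t0 |97|97|9d|70|5e|ac|b5|b5|
→ t1 |97|97|9d|70|b5|ac|fd|b5|

RES = [ 0x97  0x97  0x9d  0x70  0xb5  0xac  0xfd  0xb5 ]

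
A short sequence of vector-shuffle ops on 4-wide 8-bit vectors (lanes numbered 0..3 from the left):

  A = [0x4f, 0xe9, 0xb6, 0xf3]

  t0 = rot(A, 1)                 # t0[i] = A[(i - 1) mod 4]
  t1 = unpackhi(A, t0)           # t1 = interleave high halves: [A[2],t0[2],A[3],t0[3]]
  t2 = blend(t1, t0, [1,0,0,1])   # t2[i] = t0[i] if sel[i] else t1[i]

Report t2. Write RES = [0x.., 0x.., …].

RES = [ 0xf3  0xe9  0xf3  0xb6 ]

  t0: f3 4f e9 b6
  t1: b6 e9 f3 b6
  t2: f3 e9 f3 b6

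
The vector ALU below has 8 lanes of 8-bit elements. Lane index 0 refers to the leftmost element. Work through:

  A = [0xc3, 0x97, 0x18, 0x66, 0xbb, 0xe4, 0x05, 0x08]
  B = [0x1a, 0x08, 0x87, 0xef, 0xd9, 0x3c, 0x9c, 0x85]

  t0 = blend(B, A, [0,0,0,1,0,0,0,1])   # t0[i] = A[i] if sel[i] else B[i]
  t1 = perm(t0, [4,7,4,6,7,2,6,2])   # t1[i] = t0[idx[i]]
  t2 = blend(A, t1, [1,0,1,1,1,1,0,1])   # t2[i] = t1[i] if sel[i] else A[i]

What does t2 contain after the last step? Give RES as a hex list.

RES = [0xd9, 0x97, 0xd9, 0x9c, 0x08, 0x87, 0x05, 0x87]

  t0: 1a 08 87 66 d9 3c 9c 08
  t1: d9 08 d9 9c 08 87 9c 87
  t2: d9 97 d9 9c 08 87 05 87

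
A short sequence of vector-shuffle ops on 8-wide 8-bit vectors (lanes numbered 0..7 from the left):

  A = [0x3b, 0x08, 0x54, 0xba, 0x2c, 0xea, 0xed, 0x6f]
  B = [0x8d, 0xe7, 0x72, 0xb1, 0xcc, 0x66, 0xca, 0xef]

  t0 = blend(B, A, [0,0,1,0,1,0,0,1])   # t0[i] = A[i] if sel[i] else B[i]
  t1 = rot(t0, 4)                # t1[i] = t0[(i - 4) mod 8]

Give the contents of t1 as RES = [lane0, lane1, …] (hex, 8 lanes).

→ t0 |8d|e7|54|b1|2c|66|ca|6f|
→ t1 |2c|66|ca|6f|8d|e7|54|b1|

RES = [ 0x2c  0x66  0xca  0x6f  0x8d  0xe7  0x54  0xb1 ]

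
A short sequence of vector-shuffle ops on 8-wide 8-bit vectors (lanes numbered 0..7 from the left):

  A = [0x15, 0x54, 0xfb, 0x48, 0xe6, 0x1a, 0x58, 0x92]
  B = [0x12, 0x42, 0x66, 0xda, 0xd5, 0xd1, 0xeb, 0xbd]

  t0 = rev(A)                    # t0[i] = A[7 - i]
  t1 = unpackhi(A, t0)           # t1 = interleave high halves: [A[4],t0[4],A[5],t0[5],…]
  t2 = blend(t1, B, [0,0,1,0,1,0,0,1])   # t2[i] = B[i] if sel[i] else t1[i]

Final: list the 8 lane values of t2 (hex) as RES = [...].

RES = [ 0xe6  0x48  0x66  0xfb  0xd5  0x54  0x92  0xbd ]

→ t0 |92|58|1a|e6|48|fb|54|15|
→ t1 |e6|48|1a|fb|58|54|92|15|
→ t2 |e6|48|66|fb|d5|54|92|bd|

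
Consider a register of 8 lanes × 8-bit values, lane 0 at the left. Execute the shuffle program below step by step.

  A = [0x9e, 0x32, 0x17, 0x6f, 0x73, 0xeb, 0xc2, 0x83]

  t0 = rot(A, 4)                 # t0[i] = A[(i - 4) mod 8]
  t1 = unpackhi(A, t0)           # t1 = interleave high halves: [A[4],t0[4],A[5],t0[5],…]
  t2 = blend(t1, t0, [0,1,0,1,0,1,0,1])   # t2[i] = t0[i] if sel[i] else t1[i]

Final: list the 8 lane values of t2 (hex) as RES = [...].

RES = [0x73, 0xeb, 0xeb, 0x83, 0xc2, 0x32, 0x83, 0x6f]

→ t0 |73|eb|c2|83|9e|32|17|6f|
→ t1 |73|9e|eb|32|c2|17|83|6f|
→ t2 |73|eb|eb|83|c2|32|83|6f|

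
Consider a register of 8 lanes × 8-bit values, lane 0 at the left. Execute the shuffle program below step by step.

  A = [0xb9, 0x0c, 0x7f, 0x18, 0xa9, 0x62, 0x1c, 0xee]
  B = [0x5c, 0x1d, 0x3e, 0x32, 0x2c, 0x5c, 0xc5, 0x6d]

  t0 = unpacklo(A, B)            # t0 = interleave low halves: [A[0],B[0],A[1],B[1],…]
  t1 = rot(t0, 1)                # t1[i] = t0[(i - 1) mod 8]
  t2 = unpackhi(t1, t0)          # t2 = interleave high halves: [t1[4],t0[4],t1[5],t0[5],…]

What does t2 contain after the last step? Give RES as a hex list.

RES = [0x1d, 0x7f, 0x7f, 0x3e, 0x3e, 0x18, 0x18, 0x32]

  t0: b9 5c 0c 1d 7f 3e 18 32
  t1: 32 b9 5c 0c 1d 7f 3e 18
  t2: 1d 7f 7f 3e 3e 18 18 32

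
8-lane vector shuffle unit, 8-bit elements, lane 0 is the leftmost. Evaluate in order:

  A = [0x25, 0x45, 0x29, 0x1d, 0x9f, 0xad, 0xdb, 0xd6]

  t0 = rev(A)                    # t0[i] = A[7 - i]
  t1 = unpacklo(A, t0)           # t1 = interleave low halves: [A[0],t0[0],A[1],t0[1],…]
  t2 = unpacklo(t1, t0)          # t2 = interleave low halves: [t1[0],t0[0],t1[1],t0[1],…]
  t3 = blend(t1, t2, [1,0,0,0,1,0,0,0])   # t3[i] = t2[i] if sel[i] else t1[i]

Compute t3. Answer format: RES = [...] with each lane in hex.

RES = [0x25, 0xd6, 0x45, 0xdb, 0x45, 0xad, 0x1d, 0x9f]

→ t0 |d6|db|ad|9f|1d|29|45|25|
→ t1 |25|d6|45|db|29|ad|1d|9f|
→ t2 |25|d6|d6|db|45|ad|db|9f|
→ t3 |25|d6|45|db|45|ad|1d|9f|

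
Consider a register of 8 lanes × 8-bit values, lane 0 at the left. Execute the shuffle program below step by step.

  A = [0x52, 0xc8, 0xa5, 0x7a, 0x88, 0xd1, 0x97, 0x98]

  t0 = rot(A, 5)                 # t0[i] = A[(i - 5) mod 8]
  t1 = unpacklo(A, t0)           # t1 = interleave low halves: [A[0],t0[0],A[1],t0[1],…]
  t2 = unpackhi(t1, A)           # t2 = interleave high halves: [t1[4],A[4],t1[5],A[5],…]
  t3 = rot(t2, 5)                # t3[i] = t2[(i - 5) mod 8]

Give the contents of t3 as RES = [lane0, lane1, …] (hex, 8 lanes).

  t0: 7a 88 d1 97 98 52 c8 a5
  t1: 52 7a c8 88 a5 d1 7a 97
  t2: a5 88 d1 d1 7a 97 97 98
  t3: d1 7a 97 97 98 a5 88 d1

RES = [ 0xd1  0x7a  0x97  0x97  0x98  0xa5  0x88  0xd1 ]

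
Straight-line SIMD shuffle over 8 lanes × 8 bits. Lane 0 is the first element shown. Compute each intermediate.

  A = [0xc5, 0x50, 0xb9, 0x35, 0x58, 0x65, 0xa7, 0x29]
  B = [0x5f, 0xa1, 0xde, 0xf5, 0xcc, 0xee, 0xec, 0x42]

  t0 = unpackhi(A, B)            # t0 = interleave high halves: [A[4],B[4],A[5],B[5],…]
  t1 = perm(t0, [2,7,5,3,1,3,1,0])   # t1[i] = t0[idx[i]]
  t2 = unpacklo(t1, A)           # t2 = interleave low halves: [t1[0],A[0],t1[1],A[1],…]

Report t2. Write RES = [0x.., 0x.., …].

  t0: 58 cc 65 ee a7 ec 29 42
  t1: 65 42 ec ee cc ee cc 58
  t2: 65 c5 42 50 ec b9 ee 35

RES = [ 0x65  0xc5  0x42  0x50  0xec  0xb9  0xee  0x35 ]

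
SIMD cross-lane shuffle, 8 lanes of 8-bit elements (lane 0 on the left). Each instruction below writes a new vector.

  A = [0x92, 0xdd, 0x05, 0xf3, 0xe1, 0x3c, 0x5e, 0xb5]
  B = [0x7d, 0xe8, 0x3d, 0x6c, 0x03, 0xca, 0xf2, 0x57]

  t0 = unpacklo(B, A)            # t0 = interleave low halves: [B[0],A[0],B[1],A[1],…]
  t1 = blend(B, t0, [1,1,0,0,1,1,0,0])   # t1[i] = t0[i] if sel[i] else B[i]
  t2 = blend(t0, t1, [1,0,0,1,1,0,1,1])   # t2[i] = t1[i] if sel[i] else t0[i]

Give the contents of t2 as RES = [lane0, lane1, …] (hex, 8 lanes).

RES = [0x7d, 0x92, 0xe8, 0x6c, 0x3d, 0x05, 0xf2, 0x57]

→ t0 |7d|92|e8|dd|3d|05|6c|f3|
→ t1 |7d|92|3d|6c|3d|05|f2|57|
→ t2 |7d|92|e8|6c|3d|05|f2|57|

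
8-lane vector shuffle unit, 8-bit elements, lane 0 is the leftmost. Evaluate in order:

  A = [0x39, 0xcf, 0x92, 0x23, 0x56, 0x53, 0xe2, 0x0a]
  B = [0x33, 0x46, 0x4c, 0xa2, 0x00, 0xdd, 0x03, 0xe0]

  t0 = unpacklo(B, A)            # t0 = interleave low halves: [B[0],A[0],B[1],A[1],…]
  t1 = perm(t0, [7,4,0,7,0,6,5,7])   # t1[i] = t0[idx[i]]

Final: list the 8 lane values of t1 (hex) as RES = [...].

RES = [0x23, 0x4c, 0x33, 0x23, 0x33, 0xa2, 0x92, 0x23]

→ t0 |33|39|46|cf|4c|92|a2|23|
→ t1 |23|4c|33|23|33|a2|92|23|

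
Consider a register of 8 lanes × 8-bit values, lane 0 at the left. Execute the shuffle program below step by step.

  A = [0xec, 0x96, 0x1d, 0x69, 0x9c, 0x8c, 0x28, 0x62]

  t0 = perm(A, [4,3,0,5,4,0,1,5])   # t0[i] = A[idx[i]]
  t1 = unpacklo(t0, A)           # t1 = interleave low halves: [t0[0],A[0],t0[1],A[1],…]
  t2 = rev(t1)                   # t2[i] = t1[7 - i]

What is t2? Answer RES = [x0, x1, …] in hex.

t0 = [0x9c, 0x69, 0xec, 0x8c, 0x9c, 0xec, 0x96, 0x8c]
t1 = [0x9c, 0xec, 0x69, 0x96, 0xec, 0x1d, 0x8c, 0x69]
t2 = [0x69, 0x8c, 0x1d, 0xec, 0x96, 0x69, 0xec, 0x9c]

RES = [0x69, 0x8c, 0x1d, 0xec, 0x96, 0x69, 0xec, 0x9c]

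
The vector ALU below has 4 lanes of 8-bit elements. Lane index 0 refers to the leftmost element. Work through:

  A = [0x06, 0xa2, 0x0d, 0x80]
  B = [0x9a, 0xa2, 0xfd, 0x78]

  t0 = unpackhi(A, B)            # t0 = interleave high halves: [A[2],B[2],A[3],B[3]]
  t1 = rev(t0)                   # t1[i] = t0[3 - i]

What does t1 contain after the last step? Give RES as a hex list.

t0 = [0x0d, 0xfd, 0x80, 0x78]
t1 = [0x78, 0x80, 0xfd, 0x0d]

RES = [0x78, 0x80, 0xfd, 0x0d]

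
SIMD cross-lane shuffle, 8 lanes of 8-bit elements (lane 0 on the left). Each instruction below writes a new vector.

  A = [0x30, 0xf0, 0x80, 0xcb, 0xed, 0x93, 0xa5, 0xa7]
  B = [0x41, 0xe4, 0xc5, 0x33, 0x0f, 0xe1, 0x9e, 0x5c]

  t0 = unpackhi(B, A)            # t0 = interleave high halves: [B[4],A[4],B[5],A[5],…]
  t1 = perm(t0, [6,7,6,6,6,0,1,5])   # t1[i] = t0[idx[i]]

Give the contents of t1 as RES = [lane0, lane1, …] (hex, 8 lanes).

t0 = [0x0f, 0xed, 0xe1, 0x93, 0x9e, 0xa5, 0x5c, 0xa7]
t1 = [0x5c, 0xa7, 0x5c, 0x5c, 0x5c, 0x0f, 0xed, 0xa5]

RES = [0x5c, 0xa7, 0x5c, 0x5c, 0x5c, 0x0f, 0xed, 0xa5]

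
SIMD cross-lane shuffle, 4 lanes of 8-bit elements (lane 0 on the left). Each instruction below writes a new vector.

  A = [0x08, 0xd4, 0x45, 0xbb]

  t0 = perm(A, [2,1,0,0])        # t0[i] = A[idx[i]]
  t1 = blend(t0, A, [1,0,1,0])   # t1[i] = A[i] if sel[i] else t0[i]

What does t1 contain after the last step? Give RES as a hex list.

RES = [ 0x08  0xd4  0x45  0x08 ]

→ t0 |45|d4|08|08|
→ t1 |08|d4|45|08|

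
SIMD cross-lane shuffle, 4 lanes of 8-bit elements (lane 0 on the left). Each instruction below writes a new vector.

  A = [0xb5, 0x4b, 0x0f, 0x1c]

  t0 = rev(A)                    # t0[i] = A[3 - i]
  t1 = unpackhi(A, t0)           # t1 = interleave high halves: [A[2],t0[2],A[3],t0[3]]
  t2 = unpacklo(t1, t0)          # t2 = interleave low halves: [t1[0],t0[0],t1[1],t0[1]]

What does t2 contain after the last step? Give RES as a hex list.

→ t0 |1c|0f|4b|b5|
→ t1 |0f|4b|1c|b5|
→ t2 |0f|1c|4b|0f|

RES = [0x0f, 0x1c, 0x4b, 0x0f]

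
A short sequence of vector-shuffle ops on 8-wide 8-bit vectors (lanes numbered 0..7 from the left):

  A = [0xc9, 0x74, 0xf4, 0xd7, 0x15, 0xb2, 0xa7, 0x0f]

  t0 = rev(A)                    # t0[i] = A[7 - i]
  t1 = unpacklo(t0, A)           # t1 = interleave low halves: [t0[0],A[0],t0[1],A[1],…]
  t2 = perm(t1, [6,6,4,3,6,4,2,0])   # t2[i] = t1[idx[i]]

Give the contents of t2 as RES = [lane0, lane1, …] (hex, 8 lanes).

  t0: 0f a7 b2 15 d7 f4 74 c9
  t1: 0f c9 a7 74 b2 f4 15 d7
  t2: 15 15 b2 74 15 b2 a7 0f

RES = [0x15, 0x15, 0xb2, 0x74, 0x15, 0xb2, 0xa7, 0x0f]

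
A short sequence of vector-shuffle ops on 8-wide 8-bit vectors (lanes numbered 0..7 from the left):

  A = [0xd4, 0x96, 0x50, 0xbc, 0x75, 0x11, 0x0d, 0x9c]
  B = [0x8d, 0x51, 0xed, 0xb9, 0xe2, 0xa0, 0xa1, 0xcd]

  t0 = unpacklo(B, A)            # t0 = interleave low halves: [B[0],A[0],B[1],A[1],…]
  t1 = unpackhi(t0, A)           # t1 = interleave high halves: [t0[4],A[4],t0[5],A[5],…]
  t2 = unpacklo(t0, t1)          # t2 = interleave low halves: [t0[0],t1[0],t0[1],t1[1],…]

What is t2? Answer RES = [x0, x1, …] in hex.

  t0: 8d d4 51 96 ed 50 b9 bc
  t1: ed 75 50 11 b9 0d bc 9c
  t2: 8d ed d4 75 51 50 96 11

RES = [ 0x8d  0xed  0xd4  0x75  0x51  0x50  0x96  0x11 ]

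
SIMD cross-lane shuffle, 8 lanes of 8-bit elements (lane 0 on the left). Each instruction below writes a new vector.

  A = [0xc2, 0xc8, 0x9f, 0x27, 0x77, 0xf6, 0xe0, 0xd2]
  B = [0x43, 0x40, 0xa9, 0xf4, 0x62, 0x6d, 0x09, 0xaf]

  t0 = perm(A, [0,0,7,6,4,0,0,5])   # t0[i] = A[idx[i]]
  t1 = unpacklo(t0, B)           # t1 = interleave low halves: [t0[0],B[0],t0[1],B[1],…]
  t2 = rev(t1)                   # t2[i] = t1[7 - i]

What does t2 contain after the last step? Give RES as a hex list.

t0 = [0xc2, 0xc2, 0xd2, 0xe0, 0x77, 0xc2, 0xc2, 0xf6]
t1 = [0xc2, 0x43, 0xc2, 0x40, 0xd2, 0xa9, 0xe0, 0xf4]
t2 = [0xf4, 0xe0, 0xa9, 0xd2, 0x40, 0xc2, 0x43, 0xc2]

RES = [ 0xf4  0xe0  0xa9  0xd2  0x40  0xc2  0x43  0xc2 ]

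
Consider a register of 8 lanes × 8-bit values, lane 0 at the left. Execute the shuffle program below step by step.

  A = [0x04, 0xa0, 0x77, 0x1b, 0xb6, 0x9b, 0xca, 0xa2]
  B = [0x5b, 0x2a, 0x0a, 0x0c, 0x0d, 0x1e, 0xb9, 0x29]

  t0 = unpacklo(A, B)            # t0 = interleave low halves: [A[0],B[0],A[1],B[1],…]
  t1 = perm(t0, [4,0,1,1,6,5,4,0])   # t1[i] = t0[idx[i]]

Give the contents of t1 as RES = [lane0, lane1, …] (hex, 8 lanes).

RES = [ 0x77  0x04  0x5b  0x5b  0x1b  0x0a  0x77  0x04 ]

→ t0 |04|5b|a0|2a|77|0a|1b|0c|
→ t1 |77|04|5b|5b|1b|0a|77|04|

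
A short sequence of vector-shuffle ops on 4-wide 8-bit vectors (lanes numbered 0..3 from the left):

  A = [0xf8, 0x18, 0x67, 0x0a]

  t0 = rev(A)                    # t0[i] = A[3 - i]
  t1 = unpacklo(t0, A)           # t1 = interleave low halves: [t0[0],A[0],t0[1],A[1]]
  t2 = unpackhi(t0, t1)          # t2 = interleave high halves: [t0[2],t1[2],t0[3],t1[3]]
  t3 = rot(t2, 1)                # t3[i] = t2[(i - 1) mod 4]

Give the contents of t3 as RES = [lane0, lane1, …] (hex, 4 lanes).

  t0: 0a 67 18 f8
  t1: 0a f8 67 18
  t2: 18 67 f8 18
  t3: 18 18 67 f8

RES = [0x18, 0x18, 0x67, 0xf8]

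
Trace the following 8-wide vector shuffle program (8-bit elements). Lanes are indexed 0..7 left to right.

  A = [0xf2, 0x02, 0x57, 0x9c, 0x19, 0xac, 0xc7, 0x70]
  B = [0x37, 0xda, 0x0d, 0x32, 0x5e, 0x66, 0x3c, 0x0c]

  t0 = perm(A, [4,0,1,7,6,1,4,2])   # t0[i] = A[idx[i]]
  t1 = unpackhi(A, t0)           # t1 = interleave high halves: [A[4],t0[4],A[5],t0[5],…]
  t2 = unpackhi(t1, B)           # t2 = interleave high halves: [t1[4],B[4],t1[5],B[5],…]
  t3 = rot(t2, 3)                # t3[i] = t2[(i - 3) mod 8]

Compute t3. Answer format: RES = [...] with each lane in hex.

RES = [ 0x3c  0x57  0x0c  0xc7  0x5e  0x19  0x66  0x70 ]

→ t0 |19|f2|02|70|c7|02|19|57|
→ t1 |19|c7|ac|02|c7|19|70|57|
→ t2 |c7|5e|19|66|70|3c|57|0c|
→ t3 |3c|57|0c|c7|5e|19|66|70|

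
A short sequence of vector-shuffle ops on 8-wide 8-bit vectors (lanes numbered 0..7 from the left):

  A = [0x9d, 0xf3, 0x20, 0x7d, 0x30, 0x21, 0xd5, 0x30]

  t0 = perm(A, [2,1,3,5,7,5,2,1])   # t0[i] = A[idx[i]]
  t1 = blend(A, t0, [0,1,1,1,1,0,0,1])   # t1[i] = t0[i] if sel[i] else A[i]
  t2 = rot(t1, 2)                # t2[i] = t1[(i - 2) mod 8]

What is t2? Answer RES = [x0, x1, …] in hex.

RES = [ 0xd5  0xf3  0x9d  0xf3  0x7d  0x21  0x30  0x21 ]

t0 = [0x20, 0xf3, 0x7d, 0x21, 0x30, 0x21, 0x20, 0xf3]
t1 = [0x9d, 0xf3, 0x7d, 0x21, 0x30, 0x21, 0xd5, 0xf3]
t2 = [0xd5, 0xf3, 0x9d, 0xf3, 0x7d, 0x21, 0x30, 0x21]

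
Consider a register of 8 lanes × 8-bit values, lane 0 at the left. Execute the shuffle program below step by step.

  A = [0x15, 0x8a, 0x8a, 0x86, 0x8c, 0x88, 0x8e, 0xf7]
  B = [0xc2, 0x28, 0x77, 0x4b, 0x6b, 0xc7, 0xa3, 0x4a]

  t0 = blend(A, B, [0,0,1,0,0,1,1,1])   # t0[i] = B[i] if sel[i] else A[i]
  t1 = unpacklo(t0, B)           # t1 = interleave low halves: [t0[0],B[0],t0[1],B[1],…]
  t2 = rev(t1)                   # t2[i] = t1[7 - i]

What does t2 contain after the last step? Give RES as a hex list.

→ t0 |15|8a|77|86|8c|c7|a3|4a|
→ t1 |15|c2|8a|28|77|77|86|4b|
→ t2 |4b|86|77|77|28|8a|c2|15|

RES = [0x4b, 0x86, 0x77, 0x77, 0x28, 0x8a, 0xc2, 0x15]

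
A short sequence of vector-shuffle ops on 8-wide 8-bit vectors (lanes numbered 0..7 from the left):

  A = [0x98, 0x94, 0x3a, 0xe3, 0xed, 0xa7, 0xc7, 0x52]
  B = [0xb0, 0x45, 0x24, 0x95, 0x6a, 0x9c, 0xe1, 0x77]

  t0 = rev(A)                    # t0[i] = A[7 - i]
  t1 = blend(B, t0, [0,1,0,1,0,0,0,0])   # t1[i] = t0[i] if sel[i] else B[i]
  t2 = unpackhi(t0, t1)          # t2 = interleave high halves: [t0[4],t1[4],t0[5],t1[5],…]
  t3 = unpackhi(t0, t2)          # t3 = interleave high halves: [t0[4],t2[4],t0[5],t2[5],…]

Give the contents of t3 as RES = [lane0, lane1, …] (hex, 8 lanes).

RES = [ 0xe3  0x94  0x3a  0xe1  0x94  0x98  0x98  0x77 ]

→ t0 |52|c7|a7|ed|e3|3a|94|98|
→ t1 |b0|c7|24|ed|6a|9c|e1|77|
→ t2 |e3|6a|3a|9c|94|e1|98|77|
→ t3 |e3|94|3a|e1|94|98|98|77|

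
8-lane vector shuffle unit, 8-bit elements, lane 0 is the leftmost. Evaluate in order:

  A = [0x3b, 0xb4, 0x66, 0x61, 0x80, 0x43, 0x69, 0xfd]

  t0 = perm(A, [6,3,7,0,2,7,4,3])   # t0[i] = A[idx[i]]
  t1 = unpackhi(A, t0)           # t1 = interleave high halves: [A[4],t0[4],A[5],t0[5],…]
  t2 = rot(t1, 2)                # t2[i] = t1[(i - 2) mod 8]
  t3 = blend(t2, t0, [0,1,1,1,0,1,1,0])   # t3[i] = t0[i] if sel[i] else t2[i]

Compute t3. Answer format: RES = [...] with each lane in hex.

→ t0 |69|61|fd|3b|66|fd|80|61|
→ t1 |80|66|43|fd|69|80|fd|61|
→ t2 |fd|61|80|66|43|fd|69|80|
→ t3 |fd|61|fd|3b|43|fd|80|80|

RES = [ 0xfd  0x61  0xfd  0x3b  0x43  0xfd  0x80  0x80 ]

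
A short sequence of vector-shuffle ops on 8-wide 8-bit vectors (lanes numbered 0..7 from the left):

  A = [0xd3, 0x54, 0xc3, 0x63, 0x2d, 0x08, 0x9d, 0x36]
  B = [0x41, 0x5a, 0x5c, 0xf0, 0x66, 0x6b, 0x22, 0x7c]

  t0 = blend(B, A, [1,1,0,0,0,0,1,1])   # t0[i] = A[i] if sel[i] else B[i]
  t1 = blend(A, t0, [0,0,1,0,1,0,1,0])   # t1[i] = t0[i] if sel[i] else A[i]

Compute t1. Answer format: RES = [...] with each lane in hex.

→ t0 |d3|54|5c|f0|66|6b|9d|36|
→ t1 |d3|54|5c|63|66|08|9d|36|

RES = [ 0xd3  0x54  0x5c  0x63  0x66  0x08  0x9d  0x36 ]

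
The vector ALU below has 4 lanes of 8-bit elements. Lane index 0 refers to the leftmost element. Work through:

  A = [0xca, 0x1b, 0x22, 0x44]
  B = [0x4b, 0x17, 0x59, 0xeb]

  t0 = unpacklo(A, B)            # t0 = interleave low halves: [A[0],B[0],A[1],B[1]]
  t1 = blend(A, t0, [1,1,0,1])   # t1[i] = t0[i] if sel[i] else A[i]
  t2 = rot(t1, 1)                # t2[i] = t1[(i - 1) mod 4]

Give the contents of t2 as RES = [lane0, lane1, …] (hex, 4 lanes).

→ t0 |ca|4b|1b|17|
→ t1 |ca|4b|22|17|
→ t2 |17|ca|4b|22|

RES = [ 0x17  0xca  0x4b  0x22 ]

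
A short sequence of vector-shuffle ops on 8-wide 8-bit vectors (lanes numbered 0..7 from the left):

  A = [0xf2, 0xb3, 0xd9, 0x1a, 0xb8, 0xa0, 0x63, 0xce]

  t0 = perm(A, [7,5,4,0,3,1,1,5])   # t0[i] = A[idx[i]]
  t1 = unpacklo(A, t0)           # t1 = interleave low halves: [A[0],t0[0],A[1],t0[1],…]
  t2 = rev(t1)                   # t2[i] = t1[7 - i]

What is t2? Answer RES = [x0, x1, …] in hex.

RES = [0xf2, 0x1a, 0xb8, 0xd9, 0xa0, 0xb3, 0xce, 0xf2]

t0 = [0xce, 0xa0, 0xb8, 0xf2, 0x1a, 0xb3, 0xb3, 0xa0]
t1 = [0xf2, 0xce, 0xb3, 0xa0, 0xd9, 0xb8, 0x1a, 0xf2]
t2 = [0xf2, 0x1a, 0xb8, 0xd9, 0xa0, 0xb3, 0xce, 0xf2]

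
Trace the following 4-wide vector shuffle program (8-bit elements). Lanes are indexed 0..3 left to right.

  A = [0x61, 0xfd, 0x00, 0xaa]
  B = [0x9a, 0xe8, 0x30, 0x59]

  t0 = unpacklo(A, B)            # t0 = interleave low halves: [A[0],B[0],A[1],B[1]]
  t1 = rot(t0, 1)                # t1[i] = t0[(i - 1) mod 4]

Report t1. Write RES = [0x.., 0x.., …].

RES = [ 0xe8  0x61  0x9a  0xfd ]

  t0: 61 9a fd e8
  t1: e8 61 9a fd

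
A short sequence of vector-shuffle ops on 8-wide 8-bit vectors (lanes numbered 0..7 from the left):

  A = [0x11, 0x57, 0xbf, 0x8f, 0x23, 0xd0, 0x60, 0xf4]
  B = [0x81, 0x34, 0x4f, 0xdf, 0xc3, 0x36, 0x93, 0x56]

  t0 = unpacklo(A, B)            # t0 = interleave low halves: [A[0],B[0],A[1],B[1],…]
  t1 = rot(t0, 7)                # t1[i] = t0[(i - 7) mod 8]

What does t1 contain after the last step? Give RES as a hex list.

RES = [ 0x81  0x57  0x34  0xbf  0x4f  0x8f  0xdf  0x11 ]

t0 = [0x11, 0x81, 0x57, 0x34, 0xbf, 0x4f, 0x8f, 0xdf]
t1 = [0x81, 0x57, 0x34, 0xbf, 0x4f, 0x8f, 0xdf, 0x11]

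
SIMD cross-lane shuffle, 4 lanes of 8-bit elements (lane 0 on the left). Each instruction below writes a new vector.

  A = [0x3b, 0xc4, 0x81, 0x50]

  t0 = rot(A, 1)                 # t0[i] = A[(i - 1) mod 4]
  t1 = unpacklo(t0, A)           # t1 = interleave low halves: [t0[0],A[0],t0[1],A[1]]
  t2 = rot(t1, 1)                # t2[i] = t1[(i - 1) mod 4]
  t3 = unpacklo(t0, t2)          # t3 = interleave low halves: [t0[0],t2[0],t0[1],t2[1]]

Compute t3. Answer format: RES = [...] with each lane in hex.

→ t0 |50|3b|c4|81|
→ t1 |50|3b|3b|c4|
→ t2 |c4|50|3b|3b|
→ t3 |50|c4|3b|50|

RES = [ 0x50  0xc4  0x3b  0x50 ]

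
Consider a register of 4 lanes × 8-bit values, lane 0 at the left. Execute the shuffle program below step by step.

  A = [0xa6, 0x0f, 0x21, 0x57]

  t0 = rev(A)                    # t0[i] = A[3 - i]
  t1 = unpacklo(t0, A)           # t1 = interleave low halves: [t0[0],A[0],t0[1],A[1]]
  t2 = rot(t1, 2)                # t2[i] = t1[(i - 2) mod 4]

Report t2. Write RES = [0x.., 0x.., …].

t0 = [0x57, 0x21, 0x0f, 0xa6]
t1 = [0x57, 0xa6, 0x21, 0x0f]
t2 = [0x21, 0x0f, 0x57, 0xa6]

RES = [ 0x21  0x0f  0x57  0xa6 ]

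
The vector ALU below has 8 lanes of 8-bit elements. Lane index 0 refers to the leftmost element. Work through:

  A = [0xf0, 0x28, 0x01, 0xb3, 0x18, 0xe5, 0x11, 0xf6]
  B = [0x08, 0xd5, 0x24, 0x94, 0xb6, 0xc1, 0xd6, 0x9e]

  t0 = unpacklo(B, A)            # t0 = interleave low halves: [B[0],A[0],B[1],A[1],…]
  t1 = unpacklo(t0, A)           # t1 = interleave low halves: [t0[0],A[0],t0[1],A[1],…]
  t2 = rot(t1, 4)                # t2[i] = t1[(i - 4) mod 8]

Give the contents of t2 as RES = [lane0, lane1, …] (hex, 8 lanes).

→ t0 |08|f0|d5|28|24|01|94|b3|
→ t1 |08|f0|f0|28|d5|01|28|b3|
→ t2 |d5|01|28|b3|08|f0|f0|28|

RES = [0xd5, 0x01, 0x28, 0xb3, 0x08, 0xf0, 0xf0, 0x28]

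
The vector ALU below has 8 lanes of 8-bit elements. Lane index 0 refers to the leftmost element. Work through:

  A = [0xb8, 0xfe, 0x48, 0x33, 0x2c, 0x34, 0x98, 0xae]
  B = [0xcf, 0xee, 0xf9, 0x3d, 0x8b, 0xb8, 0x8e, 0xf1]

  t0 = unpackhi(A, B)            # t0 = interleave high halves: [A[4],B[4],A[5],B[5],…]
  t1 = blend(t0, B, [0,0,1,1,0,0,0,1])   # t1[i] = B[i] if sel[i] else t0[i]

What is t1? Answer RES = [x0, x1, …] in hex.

RES = [ 0x2c  0x8b  0xf9  0x3d  0x98  0x8e  0xae  0xf1 ]

→ t0 |2c|8b|34|b8|98|8e|ae|f1|
→ t1 |2c|8b|f9|3d|98|8e|ae|f1|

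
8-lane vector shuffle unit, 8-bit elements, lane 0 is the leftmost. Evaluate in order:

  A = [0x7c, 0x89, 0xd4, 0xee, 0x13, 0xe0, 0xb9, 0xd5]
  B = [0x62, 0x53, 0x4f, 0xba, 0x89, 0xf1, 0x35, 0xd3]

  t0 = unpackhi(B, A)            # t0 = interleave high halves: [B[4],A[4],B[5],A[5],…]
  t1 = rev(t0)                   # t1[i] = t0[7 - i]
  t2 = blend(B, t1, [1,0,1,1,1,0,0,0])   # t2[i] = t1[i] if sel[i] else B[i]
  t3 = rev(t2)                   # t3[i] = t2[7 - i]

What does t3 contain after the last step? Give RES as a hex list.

t0 = [0x89, 0x13, 0xf1, 0xe0, 0x35, 0xb9, 0xd3, 0xd5]
t1 = [0xd5, 0xd3, 0xb9, 0x35, 0xe0, 0xf1, 0x13, 0x89]
t2 = [0xd5, 0x53, 0xb9, 0x35, 0xe0, 0xf1, 0x35, 0xd3]
t3 = [0xd3, 0x35, 0xf1, 0xe0, 0x35, 0xb9, 0x53, 0xd5]

RES = [ 0xd3  0x35  0xf1  0xe0  0x35  0xb9  0x53  0xd5 ]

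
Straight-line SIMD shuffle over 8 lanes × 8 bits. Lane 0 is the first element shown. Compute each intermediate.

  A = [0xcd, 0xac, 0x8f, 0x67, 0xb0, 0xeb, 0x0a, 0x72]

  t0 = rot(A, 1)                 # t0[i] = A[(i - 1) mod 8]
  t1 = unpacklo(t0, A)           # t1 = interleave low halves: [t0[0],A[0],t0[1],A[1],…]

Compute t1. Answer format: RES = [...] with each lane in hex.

RES = [ 0x72  0xcd  0xcd  0xac  0xac  0x8f  0x8f  0x67 ]

  t0: 72 cd ac 8f 67 b0 eb 0a
  t1: 72 cd cd ac ac 8f 8f 67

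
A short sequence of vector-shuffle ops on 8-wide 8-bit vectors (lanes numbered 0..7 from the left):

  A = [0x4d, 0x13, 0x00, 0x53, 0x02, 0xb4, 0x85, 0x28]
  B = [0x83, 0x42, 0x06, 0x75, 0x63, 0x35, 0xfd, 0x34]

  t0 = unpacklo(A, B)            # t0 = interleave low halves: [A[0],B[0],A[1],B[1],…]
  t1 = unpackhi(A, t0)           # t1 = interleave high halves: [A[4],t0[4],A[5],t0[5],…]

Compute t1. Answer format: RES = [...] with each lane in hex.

RES = [ 0x02  0x00  0xb4  0x06  0x85  0x53  0x28  0x75 ]

t0 = [0x4d, 0x83, 0x13, 0x42, 0x00, 0x06, 0x53, 0x75]
t1 = [0x02, 0x00, 0xb4, 0x06, 0x85, 0x53, 0x28, 0x75]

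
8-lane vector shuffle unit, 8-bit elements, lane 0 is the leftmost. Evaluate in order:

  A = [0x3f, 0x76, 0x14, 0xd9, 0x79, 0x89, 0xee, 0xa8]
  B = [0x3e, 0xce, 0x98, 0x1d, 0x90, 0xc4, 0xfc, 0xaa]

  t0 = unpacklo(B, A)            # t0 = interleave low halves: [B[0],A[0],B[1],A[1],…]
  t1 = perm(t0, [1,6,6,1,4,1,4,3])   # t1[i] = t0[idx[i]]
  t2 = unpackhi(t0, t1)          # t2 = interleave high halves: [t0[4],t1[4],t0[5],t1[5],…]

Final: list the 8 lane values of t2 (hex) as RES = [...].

t0 = [0x3e, 0x3f, 0xce, 0x76, 0x98, 0x14, 0x1d, 0xd9]
t1 = [0x3f, 0x1d, 0x1d, 0x3f, 0x98, 0x3f, 0x98, 0x76]
t2 = [0x98, 0x98, 0x14, 0x3f, 0x1d, 0x98, 0xd9, 0x76]

RES = [0x98, 0x98, 0x14, 0x3f, 0x1d, 0x98, 0xd9, 0x76]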